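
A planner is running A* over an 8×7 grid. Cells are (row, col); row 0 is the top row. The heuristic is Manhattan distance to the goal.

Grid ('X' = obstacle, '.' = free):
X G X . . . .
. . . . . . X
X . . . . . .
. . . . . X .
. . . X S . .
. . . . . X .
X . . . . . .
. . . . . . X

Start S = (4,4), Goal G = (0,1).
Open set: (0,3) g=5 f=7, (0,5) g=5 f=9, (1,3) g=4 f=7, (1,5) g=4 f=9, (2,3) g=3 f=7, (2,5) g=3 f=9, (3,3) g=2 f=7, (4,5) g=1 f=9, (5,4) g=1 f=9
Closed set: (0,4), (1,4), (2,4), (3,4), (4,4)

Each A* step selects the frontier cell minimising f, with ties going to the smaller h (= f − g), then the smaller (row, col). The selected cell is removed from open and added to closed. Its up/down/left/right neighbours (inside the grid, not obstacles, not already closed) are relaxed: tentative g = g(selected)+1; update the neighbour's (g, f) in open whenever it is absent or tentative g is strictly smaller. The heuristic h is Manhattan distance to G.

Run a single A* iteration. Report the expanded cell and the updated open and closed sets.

expanded=(0,3); open=[(0,5) g=5 f=9, (1,3) g=4 f=7, (1,5) g=4 f=9, (2,3) g=3 f=7, (2,5) g=3 f=9, (3,3) g=2 f=7, (4,5) g=1 f=9, (5,4) g=1 f=9]; closed=[(0,3), (0,4), (1,4), (2,4), (3,4), (4,4)]

step 1: expand (0,3) (f=7, h=2) → closed; open now [(0,5) g=5 f=9, (1,3) g=4 f=7, (1,5) g=4 f=9, (2,3) g=3 f=7, (2,5) g=3 f=9, (3,3) g=2 f=7, (4,5) g=1 f=9, (5,4) g=1 f=9]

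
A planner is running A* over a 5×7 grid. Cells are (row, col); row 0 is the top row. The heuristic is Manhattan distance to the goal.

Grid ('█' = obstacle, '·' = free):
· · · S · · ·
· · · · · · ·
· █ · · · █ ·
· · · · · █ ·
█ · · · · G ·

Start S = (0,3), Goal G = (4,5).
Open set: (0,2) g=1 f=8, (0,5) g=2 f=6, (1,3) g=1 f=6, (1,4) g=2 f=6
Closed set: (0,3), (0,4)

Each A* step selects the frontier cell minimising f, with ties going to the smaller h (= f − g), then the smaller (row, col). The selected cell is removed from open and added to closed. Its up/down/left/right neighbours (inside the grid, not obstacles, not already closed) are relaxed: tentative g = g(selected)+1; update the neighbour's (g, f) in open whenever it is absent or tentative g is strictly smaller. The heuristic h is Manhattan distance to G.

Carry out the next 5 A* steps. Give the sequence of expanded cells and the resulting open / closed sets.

order=[(0,5) → (1,5) → (1,4) → (2,4) → (3,4)]; open=[(0,2) g=1 f=8, (0,6) g=3 f=8, (1,3) g=1 f=6, (1,6) g=4 f=8, (2,3) g=4 f=8, (3,3) g=5 f=8, (4,4) g=5 f=6]; closed=[(0,3), (0,4), (0,5), (1,4), (1,5), (2,4), (3,4)]

step 1: expand (0,5) (f=6, h=4) → closed; open now [(0,2) g=1 f=8, (0,6) g=3 f=8, (1,3) g=1 f=6, (1,4) g=2 f=6, (1,5) g=3 f=6]
step 2: expand (1,5) (f=6, h=3) → closed; open now [(0,2) g=1 f=8, (0,6) g=3 f=8, (1,3) g=1 f=6, (1,4) g=2 f=6, (1,6) g=4 f=8]
step 3: expand (1,4) (f=6, h=4) → closed; open now [(0,2) g=1 f=8, (0,6) g=3 f=8, (1,3) g=1 f=6, (1,6) g=4 f=8, (2,4) g=3 f=6]
step 4: expand (2,4) (f=6, h=3) → closed; open now [(0,2) g=1 f=8, (0,6) g=3 f=8, (1,3) g=1 f=6, (1,6) g=4 f=8, (2,3) g=4 f=8, (3,4) g=4 f=6]
step 5: expand (3,4) (f=6, h=2) → closed; open now [(0,2) g=1 f=8, (0,6) g=3 f=8, (1,3) g=1 f=6, (1,6) g=4 f=8, (2,3) g=4 f=8, (3,3) g=5 f=8, (4,4) g=5 f=6]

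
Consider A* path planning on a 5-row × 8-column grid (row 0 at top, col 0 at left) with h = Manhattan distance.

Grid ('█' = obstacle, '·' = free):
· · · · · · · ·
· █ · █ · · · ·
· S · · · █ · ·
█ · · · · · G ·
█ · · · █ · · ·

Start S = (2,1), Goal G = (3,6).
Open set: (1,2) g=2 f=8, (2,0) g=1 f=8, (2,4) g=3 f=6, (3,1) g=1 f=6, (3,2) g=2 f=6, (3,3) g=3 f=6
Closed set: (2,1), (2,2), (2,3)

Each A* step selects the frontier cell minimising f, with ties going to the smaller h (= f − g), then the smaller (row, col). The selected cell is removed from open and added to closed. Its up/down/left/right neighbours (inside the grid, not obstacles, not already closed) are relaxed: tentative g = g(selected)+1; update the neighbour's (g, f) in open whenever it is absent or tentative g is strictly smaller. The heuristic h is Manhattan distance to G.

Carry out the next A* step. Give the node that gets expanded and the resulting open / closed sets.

step 1: expand (2,4) (f=6, h=3) → closed; open now [(1,2) g=2 f=8, (1,4) g=4 f=8, (2,0) g=1 f=8, (3,1) g=1 f=6, (3,2) g=2 f=6, (3,3) g=3 f=6, (3,4) g=4 f=6]

expanded=(2,4); open=[(1,2) g=2 f=8, (1,4) g=4 f=8, (2,0) g=1 f=8, (3,1) g=1 f=6, (3,2) g=2 f=6, (3,3) g=3 f=6, (3,4) g=4 f=6]; closed=[(2,1), (2,2), (2,3), (2,4)]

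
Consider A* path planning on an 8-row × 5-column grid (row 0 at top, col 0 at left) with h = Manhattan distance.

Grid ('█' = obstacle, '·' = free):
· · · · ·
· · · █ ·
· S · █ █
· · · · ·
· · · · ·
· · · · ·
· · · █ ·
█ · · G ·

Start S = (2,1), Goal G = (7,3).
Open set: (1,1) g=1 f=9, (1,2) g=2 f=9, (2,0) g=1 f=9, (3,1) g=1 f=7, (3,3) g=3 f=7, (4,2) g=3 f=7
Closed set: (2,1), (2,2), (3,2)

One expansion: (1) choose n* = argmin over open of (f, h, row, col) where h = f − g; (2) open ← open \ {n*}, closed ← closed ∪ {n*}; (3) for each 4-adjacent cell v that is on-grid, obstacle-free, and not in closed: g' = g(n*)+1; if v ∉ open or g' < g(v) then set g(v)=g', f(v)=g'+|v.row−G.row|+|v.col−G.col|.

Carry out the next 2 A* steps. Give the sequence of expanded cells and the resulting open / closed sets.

order=[(3,3) → (4,3)]; open=[(1,1) g=1 f=9, (1,2) g=2 f=9, (2,0) g=1 f=9, (3,1) g=1 f=7, (3,4) g=4 f=9, (4,2) g=3 f=7, (4,4) g=5 f=9, (5,3) g=5 f=7]; closed=[(2,1), (2,2), (3,2), (3,3), (4,3)]

step 1: expand (3,3) (f=7, h=4) → closed; open now [(1,1) g=1 f=9, (1,2) g=2 f=9, (2,0) g=1 f=9, (3,1) g=1 f=7, (3,4) g=4 f=9, (4,2) g=3 f=7, (4,3) g=4 f=7]
step 2: expand (4,3) (f=7, h=3) → closed; open now [(1,1) g=1 f=9, (1,2) g=2 f=9, (2,0) g=1 f=9, (3,1) g=1 f=7, (3,4) g=4 f=9, (4,2) g=3 f=7, (4,4) g=5 f=9, (5,3) g=5 f=7]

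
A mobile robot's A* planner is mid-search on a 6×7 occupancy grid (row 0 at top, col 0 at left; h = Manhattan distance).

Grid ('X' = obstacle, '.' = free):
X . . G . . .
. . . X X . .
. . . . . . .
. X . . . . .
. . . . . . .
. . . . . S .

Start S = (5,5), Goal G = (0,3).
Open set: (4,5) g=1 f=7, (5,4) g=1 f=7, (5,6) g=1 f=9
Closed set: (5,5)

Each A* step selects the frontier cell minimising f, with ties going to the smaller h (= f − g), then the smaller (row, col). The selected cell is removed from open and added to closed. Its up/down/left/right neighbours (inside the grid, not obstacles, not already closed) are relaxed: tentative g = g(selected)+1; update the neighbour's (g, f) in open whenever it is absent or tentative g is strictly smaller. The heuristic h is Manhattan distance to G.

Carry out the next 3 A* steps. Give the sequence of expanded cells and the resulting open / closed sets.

order=[(4,5) → (3,5) → (2,5)]; open=[(1,5) g=4 f=7, (2,4) g=4 f=7, (2,6) g=4 f=9, (3,4) g=3 f=7, (3,6) g=3 f=9, (4,4) g=2 f=7, (4,6) g=2 f=9, (5,4) g=1 f=7, (5,6) g=1 f=9]; closed=[(2,5), (3,5), (4,5), (5,5)]

step 1: expand (4,5) (f=7, h=6) → closed; open now [(3,5) g=2 f=7, (4,4) g=2 f=7, (4,6) g=2 f=9, (5,4) g=1 f=7, (5,6) g=1 f=9]
step 2: expand (3,5) (f=7, h=5) → closed; open now [(2,5) g=3 f=7, (3,4) g=3 f=7, (3,6) g=3 f=9, (4,4) g=2 f=7, (4,6) g=2 f=9, (5,4) g=1 f=7, (5,6) g=1 f=9]
step 3: expand (2,5) (f=7, h=4) → closed; open now [(1,5) g=4 f=7, (2,4) g=4 f=7, (2,6) g=4 f=9, (3,4) g=3 f=7, (3,6) g=3 f=9, (4,4) g=2 f=7, (4,6) g=2 f=9, (5,4) g=1 f=7, (5,6) g=1 f=9]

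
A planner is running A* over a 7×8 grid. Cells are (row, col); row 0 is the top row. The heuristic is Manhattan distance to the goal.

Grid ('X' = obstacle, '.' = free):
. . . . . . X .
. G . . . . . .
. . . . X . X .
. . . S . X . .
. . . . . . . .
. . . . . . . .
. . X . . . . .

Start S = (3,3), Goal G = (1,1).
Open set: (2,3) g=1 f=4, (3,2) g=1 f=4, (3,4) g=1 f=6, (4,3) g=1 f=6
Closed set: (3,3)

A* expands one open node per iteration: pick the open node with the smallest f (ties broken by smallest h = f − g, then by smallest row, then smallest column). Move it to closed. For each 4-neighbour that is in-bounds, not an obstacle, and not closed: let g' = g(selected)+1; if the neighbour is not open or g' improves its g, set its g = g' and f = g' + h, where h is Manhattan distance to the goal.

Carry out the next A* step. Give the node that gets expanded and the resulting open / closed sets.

expanded=(2,3); open=[(1,3) g=2 f=4, (2,2) g=2 f=4, (3,2) g=1 f=4, (3,4) g=1 f=6, (4,3) g=1 f=6]; closed=[(2,3), (3,3)]

step 1: expand (2,3) (f=4, h=3) → closed; open now [(1,3) g=2 f=4, (2,2) g=2 f=4, (3,2) g=1 f=4, (3,4) g=1 f=6, (4,3) g=1 f=6]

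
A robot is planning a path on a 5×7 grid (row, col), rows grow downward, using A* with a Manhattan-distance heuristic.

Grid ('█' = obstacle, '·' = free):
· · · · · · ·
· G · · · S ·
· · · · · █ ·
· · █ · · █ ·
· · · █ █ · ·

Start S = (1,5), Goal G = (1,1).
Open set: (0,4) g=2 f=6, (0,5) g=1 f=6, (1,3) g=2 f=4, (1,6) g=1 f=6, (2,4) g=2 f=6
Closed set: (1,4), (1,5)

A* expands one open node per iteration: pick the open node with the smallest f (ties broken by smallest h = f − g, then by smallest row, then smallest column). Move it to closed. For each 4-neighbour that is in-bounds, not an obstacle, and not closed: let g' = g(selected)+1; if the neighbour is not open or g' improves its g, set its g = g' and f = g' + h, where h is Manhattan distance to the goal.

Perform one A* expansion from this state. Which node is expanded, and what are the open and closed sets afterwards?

expanded=(1,3); open=[(0,3) g=3 f=6, (0,4) g=2 f=6, (0,5) g=1 f=6, (1,2) g=3 f=4, (1,6) g=1 f=6, (2,3) g=3 f=6, (2,4) g=2 f=6]; closed=[(1,3), (1,4), (1,5)]

step 1: expand (1,3) (f=4, h=2) → closed; open now [(0,3) g=3 f=6, (0,4) g=2 f=6, (0,5) g=1 f=6, (1,2) g=3 f=4, (1,6) g=1 f=6, (2,3) g=3 f=6, (2,4) g=2 f=6]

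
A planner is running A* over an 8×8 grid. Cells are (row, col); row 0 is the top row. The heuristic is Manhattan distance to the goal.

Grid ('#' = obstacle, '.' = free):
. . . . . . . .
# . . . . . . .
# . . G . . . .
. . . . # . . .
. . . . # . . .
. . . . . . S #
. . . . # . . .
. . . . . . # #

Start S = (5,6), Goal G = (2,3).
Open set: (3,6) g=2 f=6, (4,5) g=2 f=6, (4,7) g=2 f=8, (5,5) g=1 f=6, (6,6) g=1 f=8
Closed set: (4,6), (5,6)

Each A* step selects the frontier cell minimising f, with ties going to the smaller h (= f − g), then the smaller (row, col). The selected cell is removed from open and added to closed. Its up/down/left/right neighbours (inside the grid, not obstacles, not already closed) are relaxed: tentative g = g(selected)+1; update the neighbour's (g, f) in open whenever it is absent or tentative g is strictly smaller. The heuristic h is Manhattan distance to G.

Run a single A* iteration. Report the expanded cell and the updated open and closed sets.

expanded=(3,6); open=[(2,6) g=3 f=6, (3,5) g=3 f=6, (3,7) g=3 f=8, (4,5) g=2 f=6, (4,7) g=2 f=8, (5,5) g=1 f=6, (6,6) g=1 f=8]; closed=[(3,6), (4,6), (5,6)]

step 1: expand (3,6) (f=6, h=4) → closed; open now [(2,6) g=3 f=6, (3,5) g=3 f=6, (3,7) g=3 f=8, (4,5) g=2 f=6, (4,7) g=2 f=8, (5,5) g=1 f=6, (6,6) g=1 f=8]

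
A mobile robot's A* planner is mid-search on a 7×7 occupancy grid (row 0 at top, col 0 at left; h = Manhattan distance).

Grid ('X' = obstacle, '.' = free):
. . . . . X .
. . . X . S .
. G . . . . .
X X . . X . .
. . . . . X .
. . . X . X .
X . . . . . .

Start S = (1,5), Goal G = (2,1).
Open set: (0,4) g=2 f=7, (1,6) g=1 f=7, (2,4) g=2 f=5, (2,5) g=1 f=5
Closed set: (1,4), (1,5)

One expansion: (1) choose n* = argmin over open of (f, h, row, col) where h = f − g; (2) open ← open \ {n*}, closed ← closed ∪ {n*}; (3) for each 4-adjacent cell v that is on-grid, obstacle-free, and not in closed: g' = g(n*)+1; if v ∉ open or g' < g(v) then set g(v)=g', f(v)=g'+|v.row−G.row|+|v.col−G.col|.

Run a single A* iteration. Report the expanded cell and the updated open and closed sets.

expanded=(2,4); open=[(0,4) g=2 f=7, (1,6) g=1 f=7, (2,3) g=3 f=5, (2,5) g=1 f=5]; closed=[(1,4), (1,5), (2,4)]

step 1: expand (2,4) (f=5, h=3) → closed; open now [(0,4) g=2 f=7, (1,6) g=1 f=7, (2,3) g=3 f=5, (2,5) g=1 f=5]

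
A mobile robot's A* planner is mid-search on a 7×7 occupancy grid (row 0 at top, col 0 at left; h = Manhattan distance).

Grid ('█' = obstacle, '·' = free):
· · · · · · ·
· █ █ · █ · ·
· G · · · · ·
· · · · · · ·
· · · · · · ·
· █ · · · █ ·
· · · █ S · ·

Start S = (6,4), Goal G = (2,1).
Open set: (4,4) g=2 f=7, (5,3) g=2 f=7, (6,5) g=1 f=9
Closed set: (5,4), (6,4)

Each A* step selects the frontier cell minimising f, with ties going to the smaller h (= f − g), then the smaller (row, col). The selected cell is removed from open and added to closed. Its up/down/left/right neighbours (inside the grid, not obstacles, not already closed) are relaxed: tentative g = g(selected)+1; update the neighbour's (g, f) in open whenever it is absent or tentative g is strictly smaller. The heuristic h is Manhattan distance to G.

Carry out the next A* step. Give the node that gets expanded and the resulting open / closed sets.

step 1: expand (4,4) (f=7, h=5) → closed; open now [(3,4) g=3 f=7, (4,3) g=3 f=7, (4,5) g=3 f=9, (5,3) g=2 f=7, (6,5) g=1 f=9]

expanded=(4,4); open=[(3,4) g=3 f=7, (4,3) g=3 f=7, (4,5) g=3 f=9, (5,3) g=2 f=7, (6,5) g=1 f=9]; closed=[(4,4), (5,4), (6,4)]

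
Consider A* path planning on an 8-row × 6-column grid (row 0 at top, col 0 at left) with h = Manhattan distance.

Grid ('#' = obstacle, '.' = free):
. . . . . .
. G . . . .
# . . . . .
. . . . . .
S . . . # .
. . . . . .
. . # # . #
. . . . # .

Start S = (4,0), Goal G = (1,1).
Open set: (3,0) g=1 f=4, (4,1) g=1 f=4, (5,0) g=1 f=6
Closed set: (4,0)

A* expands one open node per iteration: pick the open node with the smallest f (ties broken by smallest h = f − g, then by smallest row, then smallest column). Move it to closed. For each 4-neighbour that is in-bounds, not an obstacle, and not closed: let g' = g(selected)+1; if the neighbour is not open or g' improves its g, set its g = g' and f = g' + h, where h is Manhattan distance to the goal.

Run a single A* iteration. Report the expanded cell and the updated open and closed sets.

expanded=(3,0); open=[(3,1) g=2 f=4, (4,1) g=1 f=4, (5,0) g=1 f=6]; closed=[(3,0), (4,0)]

step 1: expand (3,0) (f=4, h=3) → closed; open now [(3,1) g=2 f=4, (4,1) g=1 f=4, (5,0) g=1 f=6]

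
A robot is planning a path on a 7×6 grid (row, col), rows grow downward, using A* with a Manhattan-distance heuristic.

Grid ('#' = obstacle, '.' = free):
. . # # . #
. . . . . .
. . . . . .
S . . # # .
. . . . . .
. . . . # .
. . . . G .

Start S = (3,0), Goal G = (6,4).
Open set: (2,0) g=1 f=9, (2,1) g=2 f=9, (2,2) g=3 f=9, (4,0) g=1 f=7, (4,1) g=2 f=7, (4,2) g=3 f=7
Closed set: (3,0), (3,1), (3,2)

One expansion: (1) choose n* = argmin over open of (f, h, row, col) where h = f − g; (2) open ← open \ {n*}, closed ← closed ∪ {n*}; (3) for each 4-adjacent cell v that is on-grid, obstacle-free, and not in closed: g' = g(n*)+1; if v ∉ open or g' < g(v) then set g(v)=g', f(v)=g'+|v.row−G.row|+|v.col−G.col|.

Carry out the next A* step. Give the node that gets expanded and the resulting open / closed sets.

step 1: expand (4,2) (f=7, h=4) → closed; open now [(2,0) g=1 f=9, (2,1) g=2 f=9, (2,2) g=3 f=9, (4,0) g=1 f=7, (4,1) g=2 f=7, (4,3) g=4 f=7, (5,2) g=4 f=7]

expanded=(4,2); open=[(2,0) g=1 f=9, (2,1) g=2 f=9, (2,2) g=3 f=9, (4,0) g=1 f=7, (4,1) g=2 f=7, (4,3) g=4 f=7, (5,2) g=4 f=7]; closed=[(3,0), (3,1), (3,2), (4,2)]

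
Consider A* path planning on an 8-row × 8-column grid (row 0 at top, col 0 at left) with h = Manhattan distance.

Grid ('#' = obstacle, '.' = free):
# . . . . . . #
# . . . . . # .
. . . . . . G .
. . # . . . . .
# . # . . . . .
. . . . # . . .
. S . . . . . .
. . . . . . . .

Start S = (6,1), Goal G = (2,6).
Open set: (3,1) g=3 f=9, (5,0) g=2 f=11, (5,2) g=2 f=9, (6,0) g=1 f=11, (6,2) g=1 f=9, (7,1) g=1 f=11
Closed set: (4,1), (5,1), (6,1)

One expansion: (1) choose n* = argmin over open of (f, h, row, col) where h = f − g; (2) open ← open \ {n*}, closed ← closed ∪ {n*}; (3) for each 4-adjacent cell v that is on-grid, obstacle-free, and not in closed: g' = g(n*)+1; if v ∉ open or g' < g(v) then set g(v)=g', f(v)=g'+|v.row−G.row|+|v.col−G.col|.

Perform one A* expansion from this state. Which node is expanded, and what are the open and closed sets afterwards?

step 1: expand (3,1) (f=9, h=6) → closed; open now [(2,1) g=4 f=9, (3,0) g=4 f=11, (5,0) g=2 f=11, (5,2) g=2 f=9, (6,0) g=1 f=11, (6,2) g=1 f=9, (7,1) g=1 f=11]

expanded=(3,1); open=[(2,1) g=4 f=9, (3,0) g=4 f=11, (5,0) g=2 f=11, (5,2) g=2 f=9, (6,0) g=1 f=11, (6,2) g=1 f=9, (7,1) g=1 f=11]; closed=[(3,1), (4,1), (5,1), (6,1)]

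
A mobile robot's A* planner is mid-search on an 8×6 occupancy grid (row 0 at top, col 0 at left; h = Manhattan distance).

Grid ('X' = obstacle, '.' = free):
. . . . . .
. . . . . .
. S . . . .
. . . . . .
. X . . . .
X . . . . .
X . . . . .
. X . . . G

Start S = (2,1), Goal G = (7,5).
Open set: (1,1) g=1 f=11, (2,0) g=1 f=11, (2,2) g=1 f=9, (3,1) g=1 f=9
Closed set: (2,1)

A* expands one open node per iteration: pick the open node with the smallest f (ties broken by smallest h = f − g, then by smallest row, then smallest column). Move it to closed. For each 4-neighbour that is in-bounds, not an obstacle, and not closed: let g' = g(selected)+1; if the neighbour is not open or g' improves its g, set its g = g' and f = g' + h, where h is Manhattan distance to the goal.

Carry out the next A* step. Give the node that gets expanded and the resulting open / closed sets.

expanded=(2,2); open=[(1,1) g=1 f=11, (1,2) g=2 f=11, (2,0) g=1 f=11, (2,3) g=2 f=9, (3,1) g=1 f=9, (3,2) g=2 f=9]; closed=[(2,1), (2,2)]

step 1: expand (2,2) (f=9, h=8) → closed; open now [(1,1) g=1 f=11, (1,2) g=2 f=11, (2,0) g=1 f=11, (2,3) g=2 f=9, (3,1) g=1 f=9, (3,2) g=2 f=9]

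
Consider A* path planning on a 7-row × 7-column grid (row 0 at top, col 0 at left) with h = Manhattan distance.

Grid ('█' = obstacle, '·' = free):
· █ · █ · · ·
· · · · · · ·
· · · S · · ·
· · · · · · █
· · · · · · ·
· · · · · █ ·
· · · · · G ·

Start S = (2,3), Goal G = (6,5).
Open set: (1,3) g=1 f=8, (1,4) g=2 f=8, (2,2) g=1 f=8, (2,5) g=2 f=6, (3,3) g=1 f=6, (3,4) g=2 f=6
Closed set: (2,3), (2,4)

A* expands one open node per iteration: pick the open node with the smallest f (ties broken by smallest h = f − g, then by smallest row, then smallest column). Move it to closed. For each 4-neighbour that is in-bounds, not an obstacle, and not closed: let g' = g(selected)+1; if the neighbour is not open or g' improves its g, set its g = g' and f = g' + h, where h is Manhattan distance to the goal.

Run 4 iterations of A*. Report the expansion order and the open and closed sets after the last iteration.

order=[(2,5) → (3,5) → (4,5) → (3,4)]; open=[(1,3) g=1 f=8, (1,4) g=2 f=8, (1,5) g=3 f=8, (2,2) g=1 f=8, (2,6) g=3 f=8, (3,3) g=1 f=6, (4,4) g=3 f=6, (4,6) g=5 f=8]; closed=[(2,3), (2,4), (2,5), (3,4), (3,5), (4,5)]

step 1: expand (2,5) (f=6, h=4) → closed; open now [(1,3) g=1 f=8, (1,4) g=2 f=8, (1,5) g=3 f=8, (2,2) g=1 f=8, (2,6) g=3 f=8, (3,3) g=1 f=6, (3,4) g=2 f=6, (3,5) g=3 f=6]
step 2: expand (3,5) (f=6, h=3) → closed; open now [(1,3) g=1 f=8, (1,4) g=2 f=8, (1,5) g=3 f=8, (2,2) g=1 f=8, (2,6) g=3 f=8, (3,3) g=1 f=6, (3,4) g=2 f=6, (4,5) g=4 f=6]
step 3: expand (4,5) (f=6, h=2) → closed; open now [(1,3) g=1 f=8, (1,4) g=2 f=8, (1,5) g=3 f=8, (2,2) g=1 f=8, (2,6) g=3 f=8, (3,3) g=1 f=6, (3,4) g=2 f=6, (4,4) g=5 f=8, (4,6) g=5 f=8]
step 4: expand (3,4) (f=6, h=4) → closed; open now [(1,3) g=1 f=8, (1,4) g=2 f=8, (1,5) g=3 f=8, (2,2) g=1 f=8, (2,6) g=3 f=8, (3,3) g=1 f=6, (4,4) g=3 f=6, (4,6) g=5 f=8]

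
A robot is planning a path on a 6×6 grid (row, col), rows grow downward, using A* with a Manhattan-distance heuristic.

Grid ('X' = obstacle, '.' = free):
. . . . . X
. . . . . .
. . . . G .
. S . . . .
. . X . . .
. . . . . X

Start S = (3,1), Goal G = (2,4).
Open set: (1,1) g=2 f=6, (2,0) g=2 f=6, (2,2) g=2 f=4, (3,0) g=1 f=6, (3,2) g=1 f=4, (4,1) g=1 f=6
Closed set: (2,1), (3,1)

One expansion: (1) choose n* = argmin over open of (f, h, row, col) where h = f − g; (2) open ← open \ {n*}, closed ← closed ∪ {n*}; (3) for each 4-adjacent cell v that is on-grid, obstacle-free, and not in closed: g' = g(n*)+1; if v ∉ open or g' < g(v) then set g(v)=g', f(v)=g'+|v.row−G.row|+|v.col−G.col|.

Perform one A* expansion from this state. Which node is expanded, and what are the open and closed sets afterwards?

expanded=(2,2); open=[(1,1) g=2 f=6, (1,2) g=3 f=6, (2,0) g=2 f=6, (2,3) g=3 f=4, (3,0) g=1 f=6, (3,2) g=1 f=4, (4,1) g=1 f=6]; closed=[(2,1), (2,2), (3,1)]

step 1: expand (2,2) (f=4, h=2) → closed; open now [(1,1) g=2 f=6, (1,2) g=3 f=6, (2,0) g=2 f=6, (2,3) g=3 f=4, (3,0) g=1 f=6, (3,2) g=1 f=4, (4,1) g=1 f=6]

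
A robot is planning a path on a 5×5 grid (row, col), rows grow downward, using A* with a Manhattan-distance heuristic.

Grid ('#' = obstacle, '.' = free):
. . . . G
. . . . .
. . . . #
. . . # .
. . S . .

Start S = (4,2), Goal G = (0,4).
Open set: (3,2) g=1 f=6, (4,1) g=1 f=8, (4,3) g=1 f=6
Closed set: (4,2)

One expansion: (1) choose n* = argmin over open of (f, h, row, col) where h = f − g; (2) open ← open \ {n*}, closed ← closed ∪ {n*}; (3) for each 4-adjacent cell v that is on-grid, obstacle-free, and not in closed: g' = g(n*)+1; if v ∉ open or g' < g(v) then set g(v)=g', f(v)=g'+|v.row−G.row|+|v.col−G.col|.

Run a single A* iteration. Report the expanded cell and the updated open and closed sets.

step 1: expand (3,2) (f=6, h=5) → closed; open now [(2,2) g=2 f=6, (3,1) g=2 f=8, (4,1) g=1 f=8, (4,3) g=1 f=6]

expanded=(3,2); open=[(2,2) g=2 f=6, (3,1) g=2 f=8, (4,1) g=1 f=8, (4,3) g=1 f=6]; closed=[(3,2), (4,2)]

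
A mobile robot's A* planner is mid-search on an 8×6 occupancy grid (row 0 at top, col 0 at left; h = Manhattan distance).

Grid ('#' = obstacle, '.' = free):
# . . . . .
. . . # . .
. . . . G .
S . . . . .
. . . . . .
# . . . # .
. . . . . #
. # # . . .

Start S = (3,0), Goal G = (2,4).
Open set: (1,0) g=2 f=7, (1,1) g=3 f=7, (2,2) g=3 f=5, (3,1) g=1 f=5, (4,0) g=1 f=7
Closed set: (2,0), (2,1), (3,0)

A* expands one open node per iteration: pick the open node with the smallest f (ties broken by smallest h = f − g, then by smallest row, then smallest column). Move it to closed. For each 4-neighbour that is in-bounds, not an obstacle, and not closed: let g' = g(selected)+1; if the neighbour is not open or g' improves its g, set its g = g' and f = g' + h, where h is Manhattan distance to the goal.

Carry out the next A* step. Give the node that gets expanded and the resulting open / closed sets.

expanded=(2,2); open=[(1,0) g=2 f=7, (1,1) g=3 f=7, (1,2) g=4 f=7, (2,3) g=4 f=5, (3,1) g=1 f=5, (3,2) g=4 f=7, (4,0) g=1 f=7]; closed=[(2,0), (2,1), (2,2), (3,0)]

step 1: expand (2,2) (f=5, h=2) → closed; open now [(1,0) g=2 f=7, (1,1) g=3 f=7, (1,2) g=4 f=7, (2,3) g=4 f=5, (3,1) g=1 f=5, (3,2) g=4 f=7, (4,0) g=1 f=7]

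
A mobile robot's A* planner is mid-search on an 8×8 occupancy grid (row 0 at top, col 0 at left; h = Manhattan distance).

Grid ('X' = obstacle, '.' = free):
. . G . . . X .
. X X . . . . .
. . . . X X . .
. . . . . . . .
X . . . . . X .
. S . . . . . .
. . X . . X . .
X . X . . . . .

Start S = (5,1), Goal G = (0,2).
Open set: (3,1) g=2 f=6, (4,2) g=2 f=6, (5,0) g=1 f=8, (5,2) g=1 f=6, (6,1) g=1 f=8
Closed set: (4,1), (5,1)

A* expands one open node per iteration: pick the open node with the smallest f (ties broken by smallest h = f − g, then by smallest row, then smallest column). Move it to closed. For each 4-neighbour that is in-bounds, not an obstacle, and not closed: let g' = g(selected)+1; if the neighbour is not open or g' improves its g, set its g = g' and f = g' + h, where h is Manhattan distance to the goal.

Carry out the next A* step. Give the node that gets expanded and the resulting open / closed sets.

step 1: expand (3,1) (f=6, h=4) → closed; open now [(2,1) g=3 f=6, (3,0) g=3 f=8, (3,2) g=3 f=6, (4,2) g=2 f=6, (5,0) g=1 f=8, (5,2) g=1 f=6, (6,1) g=1 f=8]

expanded=(3,1); open=[(2,1) g=3 f=6, (3,0) g=3 f=8, (3,2) g=3 f=6, (4,2) g=2 f=6, (5,0) g=1 f=8, (5,2) g=1 f=6, (6,1) g=1 f=8]; closed=[(3,1), (4,1), (5,1)]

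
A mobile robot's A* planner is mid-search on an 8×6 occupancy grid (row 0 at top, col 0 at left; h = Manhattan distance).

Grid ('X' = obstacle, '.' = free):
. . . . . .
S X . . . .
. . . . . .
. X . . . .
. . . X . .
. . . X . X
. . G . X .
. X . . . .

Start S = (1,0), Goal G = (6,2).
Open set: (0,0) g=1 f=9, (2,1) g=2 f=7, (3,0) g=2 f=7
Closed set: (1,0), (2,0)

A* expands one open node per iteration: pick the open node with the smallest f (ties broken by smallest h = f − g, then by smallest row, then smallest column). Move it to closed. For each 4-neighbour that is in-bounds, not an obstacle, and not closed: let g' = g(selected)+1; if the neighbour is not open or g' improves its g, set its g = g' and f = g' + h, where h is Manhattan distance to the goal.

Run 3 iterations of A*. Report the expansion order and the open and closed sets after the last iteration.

step 1: expand (2,1) (f=7, h=5) → closed; open now [(0,0) g=1 f=9, (2,2) g=3 f=7, (3,0) g=2 f=7]
step 2: expand (2,2) (f=7, h=4) → closed; open now [(0,0) g=1 f=9, (1,2) g=4 f=9, (2,3) g=4 f=9, (3,0) g=2 f=7, (3,2) g=4 f=7]
step 3: expand (3,2) (f=7, h=3) → closed; open now [(0,0) g=1 f=9, (1,2) g=4 f=9, (2,3) g=4 f=9, (3,0) g=2 f=7, (3,3) g=5 f=9, (4,2) g=5 f=7]

order=[(2,1) → (2,2) → (3,2)]; open=[(0,0) g=1 f=9, (1,2) g=4 f=9, (2,3) g=4 f=9, (3,0) g=2 f=7, (3,3) g=5 f=9, (4,2) g=5 f=7]; closed=[(1,0), (2,0), (2,1), (2,2), (3,2)]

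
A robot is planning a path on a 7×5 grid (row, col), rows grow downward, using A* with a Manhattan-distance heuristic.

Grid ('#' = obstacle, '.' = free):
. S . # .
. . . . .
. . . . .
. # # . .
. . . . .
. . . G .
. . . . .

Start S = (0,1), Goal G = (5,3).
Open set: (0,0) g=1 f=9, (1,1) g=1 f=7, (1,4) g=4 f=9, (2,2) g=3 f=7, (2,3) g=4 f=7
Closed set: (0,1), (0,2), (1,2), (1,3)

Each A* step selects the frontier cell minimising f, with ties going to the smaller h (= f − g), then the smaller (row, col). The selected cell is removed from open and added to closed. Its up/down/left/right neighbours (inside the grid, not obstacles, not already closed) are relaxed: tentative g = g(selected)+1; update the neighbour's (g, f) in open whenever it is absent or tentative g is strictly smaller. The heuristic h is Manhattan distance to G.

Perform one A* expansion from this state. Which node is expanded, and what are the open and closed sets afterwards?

expanded=(2,3); open=[(0,0) g=1 f=9, (1,1) g=1 f=7, (1,4) g=4 f=9, (2,2) g=3 f=7, (2,4) g=5 f=9, (3,3) g=5 f=7]; closed=[(0,1), (0,2), (1,2), (1,3), (2,3)]

step 1: expand (2,3) (f=7, h=3) → closed; open now [(0,0) g=1 f=9, (1,1) g=1 f=7, (1,4) g=4 f=9, (2,2) g=3 f=7, (2,4) g=5 f=9, (3,3) g=5 f=7]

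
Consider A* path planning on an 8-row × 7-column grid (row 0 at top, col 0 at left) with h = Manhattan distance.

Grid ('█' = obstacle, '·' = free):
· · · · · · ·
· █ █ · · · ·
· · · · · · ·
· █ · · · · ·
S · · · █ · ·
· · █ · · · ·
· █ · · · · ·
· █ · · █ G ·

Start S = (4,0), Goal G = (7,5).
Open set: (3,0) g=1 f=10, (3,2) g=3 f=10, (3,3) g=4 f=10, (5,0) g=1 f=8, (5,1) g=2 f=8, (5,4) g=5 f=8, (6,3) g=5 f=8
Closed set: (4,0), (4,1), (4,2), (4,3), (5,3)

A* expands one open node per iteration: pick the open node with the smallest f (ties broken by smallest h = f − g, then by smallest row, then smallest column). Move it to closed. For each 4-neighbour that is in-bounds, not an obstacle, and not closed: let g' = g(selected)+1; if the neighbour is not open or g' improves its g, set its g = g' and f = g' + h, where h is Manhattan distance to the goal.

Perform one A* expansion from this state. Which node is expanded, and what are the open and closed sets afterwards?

expanded=(5,4); open=[(3,0) g=1 f=10, (3,2) g=3 f=10, (3,3) g=4 f=10, (5,0) g=1 f=8, (5,1) g=2 f=8, (5,5) g=6 f=8, (6,3) g=5 f=8, (6,4) g=6 f=8]; closed=[(4,0), (4,1), (4,2), (4,3), (5,3), (5,4)]

step 1: expand (5,4) (f=8, h=3) → closed; open now [(3,0) g=1 f=10, (3,2) g=3 f=10, (3,3) g=4 f=10, (5,0) g=1 f=8, (5,1) g=2 f=8, (5,5) g=6 f=8, (6,3) g=5 f=8, (6,4) g=6 f=8]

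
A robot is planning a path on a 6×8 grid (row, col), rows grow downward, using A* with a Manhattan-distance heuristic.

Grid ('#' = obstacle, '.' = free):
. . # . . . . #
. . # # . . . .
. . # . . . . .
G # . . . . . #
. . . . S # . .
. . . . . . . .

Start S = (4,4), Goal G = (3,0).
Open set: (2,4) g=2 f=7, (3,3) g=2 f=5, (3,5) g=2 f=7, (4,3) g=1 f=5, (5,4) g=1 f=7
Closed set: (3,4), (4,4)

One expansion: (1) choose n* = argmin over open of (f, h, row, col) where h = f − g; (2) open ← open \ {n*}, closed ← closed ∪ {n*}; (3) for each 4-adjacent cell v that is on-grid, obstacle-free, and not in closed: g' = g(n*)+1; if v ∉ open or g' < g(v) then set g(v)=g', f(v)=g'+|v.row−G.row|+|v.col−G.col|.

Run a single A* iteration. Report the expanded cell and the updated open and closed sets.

expanded=(3,3); open=[(2,3) g=3 f=7, (2,4) g=2 f=7, (3,2) g=3 f=5, (3,5) g=2 f=7, (4,3) g=1 f=5, (5,4) g=1 f=7]; closed=[(3,3), (3,4), (4,4)]

step 1: expand (3,3) (f=5, h=3) → closed; open now [(2,3) g=3 f=7, (2,4) g=2 f=7, (3,2) g=3 f=5, (3,5) g=2 f=7, (4,3) g=1 f=5, (5,4) g=1 f=7]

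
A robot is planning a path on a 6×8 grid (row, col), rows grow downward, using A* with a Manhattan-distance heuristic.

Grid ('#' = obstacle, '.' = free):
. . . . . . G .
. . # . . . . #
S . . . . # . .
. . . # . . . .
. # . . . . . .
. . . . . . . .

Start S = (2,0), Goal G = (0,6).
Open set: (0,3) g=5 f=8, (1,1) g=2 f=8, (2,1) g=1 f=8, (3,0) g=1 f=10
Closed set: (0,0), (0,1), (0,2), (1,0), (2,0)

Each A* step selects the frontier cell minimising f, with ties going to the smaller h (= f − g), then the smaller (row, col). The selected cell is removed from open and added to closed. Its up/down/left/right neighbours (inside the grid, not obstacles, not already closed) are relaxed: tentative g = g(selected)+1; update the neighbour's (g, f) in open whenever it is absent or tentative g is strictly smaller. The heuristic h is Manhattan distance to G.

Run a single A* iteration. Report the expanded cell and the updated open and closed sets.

expanded=(0,3); open=[(0,4) g=6 f=8, (1,1) g=2 f=8, (1,3) g=6 f=10, (2,1) g=1 f=8, (3,0) g=1 f=10]; closed=[(0,0), (0,1), (0,2), (0,3), (1,0), (2,0)]

step 1: expand (0,3) (f=8, h=3) → closed; open now [(0,4) g=6 f=8, (1,1) g=2 f=8, (1,3) g=6 f=10, (2,1) g=1 f=8, (3,0) g=1 f=10]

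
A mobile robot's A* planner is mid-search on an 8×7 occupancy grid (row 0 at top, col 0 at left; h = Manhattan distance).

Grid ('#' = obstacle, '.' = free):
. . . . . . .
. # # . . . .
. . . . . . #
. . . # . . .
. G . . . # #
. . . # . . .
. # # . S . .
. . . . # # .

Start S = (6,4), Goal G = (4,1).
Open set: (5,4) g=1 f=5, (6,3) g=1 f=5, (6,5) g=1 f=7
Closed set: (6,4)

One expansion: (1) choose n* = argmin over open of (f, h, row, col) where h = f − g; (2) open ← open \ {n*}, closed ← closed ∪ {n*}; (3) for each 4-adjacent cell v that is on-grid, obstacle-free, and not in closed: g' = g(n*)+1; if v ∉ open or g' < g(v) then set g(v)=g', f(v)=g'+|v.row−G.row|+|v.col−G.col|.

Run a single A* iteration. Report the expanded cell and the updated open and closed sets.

step 1: expand (5,4) (f=5, h=4) → closed; open now [(4,4) g=2 f=5, (5,5) g=2 f=7, (6,3) g=1 f=5, (6,5) g=1 f=7]

expanded=(5,4); open=[(4,4) g=2 f=5, (5,5) g=2 f=7, (6,3) g=1 f=5, (6,5) g=1 f=7]; closed=[(5,4), (6,4)]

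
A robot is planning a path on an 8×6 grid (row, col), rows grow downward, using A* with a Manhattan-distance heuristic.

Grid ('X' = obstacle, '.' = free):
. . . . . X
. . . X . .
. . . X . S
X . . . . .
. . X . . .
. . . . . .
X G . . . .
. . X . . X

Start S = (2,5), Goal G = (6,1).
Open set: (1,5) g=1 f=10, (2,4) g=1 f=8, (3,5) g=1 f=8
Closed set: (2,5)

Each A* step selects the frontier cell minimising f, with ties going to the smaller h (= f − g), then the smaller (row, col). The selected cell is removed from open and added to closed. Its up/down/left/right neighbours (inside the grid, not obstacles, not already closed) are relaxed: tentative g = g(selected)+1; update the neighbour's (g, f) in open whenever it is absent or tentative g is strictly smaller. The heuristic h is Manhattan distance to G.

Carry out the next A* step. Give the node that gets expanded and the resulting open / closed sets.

expanded=(2,4); open=[(1,4) g=2 f=10, (1,5) g=1 f=10, (3,4) g=2 f=8, (3,5) g=1 f=8]; closed=[(2,4), (2,5)]

step 1: expand (2,4) (f=8, h=7) → closed; open now [(1,4) g=2 f=10, (1,5) g=1 f=10, (3,4) g=2 f=8, (3,5) g=1 f=8]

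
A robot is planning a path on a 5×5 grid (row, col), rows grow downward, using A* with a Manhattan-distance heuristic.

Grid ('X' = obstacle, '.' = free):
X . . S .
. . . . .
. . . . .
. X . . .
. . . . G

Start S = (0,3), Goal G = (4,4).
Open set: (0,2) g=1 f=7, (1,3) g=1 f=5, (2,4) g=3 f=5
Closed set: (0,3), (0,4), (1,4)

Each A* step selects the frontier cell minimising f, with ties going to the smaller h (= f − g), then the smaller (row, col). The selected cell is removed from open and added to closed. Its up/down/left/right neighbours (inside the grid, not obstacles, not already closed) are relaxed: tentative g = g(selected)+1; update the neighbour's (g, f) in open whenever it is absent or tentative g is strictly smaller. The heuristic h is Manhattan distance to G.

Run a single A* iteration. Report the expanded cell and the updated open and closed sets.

step 1: expand (2,4) (f=5, h=2) → closed; open now [(0,2) g=1 f=7, (1,3) g=1 f=5, (2,3) g=4 f=7, (3,4) g=4 f=5]

expanded=(2,4); open=[(0,2) g=1 f=7, (1,3) g=1 f=5, (2,3) g=4 f=7, (3,4) g=4 f=5]; closed=[(0,3), (0,4), (1,4), (2,4)]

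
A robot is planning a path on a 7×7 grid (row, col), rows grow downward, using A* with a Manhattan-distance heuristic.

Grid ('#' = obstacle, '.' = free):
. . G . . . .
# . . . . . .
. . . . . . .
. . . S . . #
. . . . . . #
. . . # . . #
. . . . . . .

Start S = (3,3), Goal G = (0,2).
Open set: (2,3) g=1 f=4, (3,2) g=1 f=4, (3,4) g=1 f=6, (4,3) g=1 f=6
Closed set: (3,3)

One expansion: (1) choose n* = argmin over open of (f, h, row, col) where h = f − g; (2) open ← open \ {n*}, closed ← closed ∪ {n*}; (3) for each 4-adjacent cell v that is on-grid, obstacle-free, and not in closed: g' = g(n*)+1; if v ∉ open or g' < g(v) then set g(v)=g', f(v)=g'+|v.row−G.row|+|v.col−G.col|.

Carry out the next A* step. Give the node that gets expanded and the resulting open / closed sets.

expanded=(2,3); open=[(1,3) g=2 f=4, (2,2) g=2 f=4, (2,4) g=2 f=6, (3,2) g=1 f=4, (3,4) g=1 f=6, (4,3) g=1 f=6]; closed=[(2,3), (3,3)]

step 1: expand (2,3) (f=4, h=3) → closed; open now [(1,3) g=2 f=4, (2,2) g=2 f=4, (2,4) g=2 f=6, (3,2) g=1 f=4, (3,4) g=1 f=6, (4,3) g=1 f=6]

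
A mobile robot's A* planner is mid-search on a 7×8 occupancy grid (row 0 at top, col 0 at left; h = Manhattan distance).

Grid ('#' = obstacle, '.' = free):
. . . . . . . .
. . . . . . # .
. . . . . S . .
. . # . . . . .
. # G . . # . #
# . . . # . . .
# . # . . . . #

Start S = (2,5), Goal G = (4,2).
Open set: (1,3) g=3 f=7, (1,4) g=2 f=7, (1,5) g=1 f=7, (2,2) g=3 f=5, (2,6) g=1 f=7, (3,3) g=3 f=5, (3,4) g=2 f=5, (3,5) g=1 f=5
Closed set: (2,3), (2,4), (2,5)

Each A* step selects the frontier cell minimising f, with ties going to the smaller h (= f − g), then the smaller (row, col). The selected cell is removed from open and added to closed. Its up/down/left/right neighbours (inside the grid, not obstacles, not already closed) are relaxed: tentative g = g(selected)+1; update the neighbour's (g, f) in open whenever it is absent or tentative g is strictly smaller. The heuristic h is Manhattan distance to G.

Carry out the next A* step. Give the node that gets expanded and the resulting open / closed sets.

expanded=(2,2); open=[(1,2) g=4 f=7, (1,3) g=3 f=7, (1,4) g=2 f=7, (1,5) g=1 f=7, (2,1) g=4 f=7, (2,6) g=1 f=7, (3,3) g=3 f=5, (3,4) g=2 f=5, (3,5) g=1 f=5]; closed=[(2,2), (2,3), (2,4), (2,5)]

step 1: expand (2,2) (f=5, h=2) → closed; open now [(1,2) g=4 f=7, (1,3) g=3 f=7, (1,4) g=2 f=7, (1,5) g=1 f=7, (2,1) g=4 f=7, (2,6) g=1 f=7, (3,3) g=3 f=5, (3,4) g=2 f=5, (3,5) g=1 f=5]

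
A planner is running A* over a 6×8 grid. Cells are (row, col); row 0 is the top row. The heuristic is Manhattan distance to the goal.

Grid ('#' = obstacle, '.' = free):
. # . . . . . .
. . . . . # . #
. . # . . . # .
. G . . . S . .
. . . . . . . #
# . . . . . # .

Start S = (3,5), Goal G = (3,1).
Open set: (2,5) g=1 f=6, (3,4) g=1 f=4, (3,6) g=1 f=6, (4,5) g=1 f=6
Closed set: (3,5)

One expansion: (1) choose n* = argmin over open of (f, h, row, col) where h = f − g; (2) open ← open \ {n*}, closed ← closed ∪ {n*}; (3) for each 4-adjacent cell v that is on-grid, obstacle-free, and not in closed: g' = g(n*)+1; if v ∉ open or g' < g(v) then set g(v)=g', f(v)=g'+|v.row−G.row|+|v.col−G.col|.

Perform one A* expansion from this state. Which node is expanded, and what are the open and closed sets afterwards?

step 1: expand (3,4) (f=4, h=3) → closed; open now [(2,4) g=2 f=6, (2,5) g=1 f=6, (3,3) g=2 f=4, (3,6) g=1 f=6, (4,4) g=2 f=6, (4,5) g=1 f=6]

expanded=(3,4); open=[(2,4) g=2 f=6, (2,5) g=1 f=6, (3,3) g=2 f=4, (3,6) g=1 f=6, (4,4) g=2 f=6, (4,5) g=1 f=6]; closed=[(3,4), (3,5)]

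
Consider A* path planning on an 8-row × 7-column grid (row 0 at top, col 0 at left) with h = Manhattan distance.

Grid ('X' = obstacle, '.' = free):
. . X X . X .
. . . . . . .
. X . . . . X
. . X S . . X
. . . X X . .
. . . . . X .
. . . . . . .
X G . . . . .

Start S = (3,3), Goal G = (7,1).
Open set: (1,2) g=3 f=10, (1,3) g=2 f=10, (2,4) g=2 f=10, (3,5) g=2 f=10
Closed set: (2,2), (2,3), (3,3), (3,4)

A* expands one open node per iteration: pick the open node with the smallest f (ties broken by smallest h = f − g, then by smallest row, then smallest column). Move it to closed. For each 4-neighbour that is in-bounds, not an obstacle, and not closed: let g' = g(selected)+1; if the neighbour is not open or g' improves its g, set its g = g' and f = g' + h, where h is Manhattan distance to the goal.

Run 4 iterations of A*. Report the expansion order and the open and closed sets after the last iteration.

step 1: expand (1,2) (f=10, h=7) → closed; open now [(1,1) g=4 f=10, (1,3) g=2 f=10, (2,4) g=2 f=10, (3,5) g=2 f=10]
step 2: expand (1,1) (f=10, h=6) → closed; open now [(0,1) g=5 f=12, (1,0) g=5 f=12, (1,3) g=2 f=10, (2,4) g=2 f=10, (3,5) g=2 f=10]
step 3: expand (1,3) (f=10, h=8) → closed; open now [(0,1) g=5 f=12, (1,0) g=5 f=12, (1,4) g=3 f=12, (2,4) g=2 f=10, (3,5) g=2 f=10]
step 4: expand (2,4) (f=10, h=8) → closed; open now [(0,1) g=5 f=12, (1,0) g=5 f=12, (1,4) g=3 f=12, (2,5) g=3 f=12, (3,5) g=2 f=10]

order=[(1,2) → (1,1) → (1,3) → (2,4)]; open=[(0,1) g=5 f=12, (1,0) g=5 f=12, (1,4) g=3 f=12, (2,5) g=3 f=12, (3,5) g=2 f=10]; closed=[(1,1), (1,2), (1,3), (2,2), (2,3), (2,4), (3,3), (3,4)]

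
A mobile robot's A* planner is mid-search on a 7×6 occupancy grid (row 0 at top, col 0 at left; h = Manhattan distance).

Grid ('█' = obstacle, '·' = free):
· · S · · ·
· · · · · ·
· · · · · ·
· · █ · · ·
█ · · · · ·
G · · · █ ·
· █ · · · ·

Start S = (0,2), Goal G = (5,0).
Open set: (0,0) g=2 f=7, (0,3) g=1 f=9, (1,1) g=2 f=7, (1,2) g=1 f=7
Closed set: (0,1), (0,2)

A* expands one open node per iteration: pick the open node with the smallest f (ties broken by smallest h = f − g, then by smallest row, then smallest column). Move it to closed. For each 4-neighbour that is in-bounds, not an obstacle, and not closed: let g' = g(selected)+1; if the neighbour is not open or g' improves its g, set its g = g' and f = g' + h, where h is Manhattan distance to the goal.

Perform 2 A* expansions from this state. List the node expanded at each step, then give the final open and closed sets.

step 1: expand (0,0) (f=7, h=5) → closed; open now [(0,3) g=1 f=9, (1,0) g=3 f=7, (1,1) g=2 f=7, (1,2) g=1 f=7]
step 2: expand (1,0) (f=7, h=4) → closed; open now [(0,3) g=1 f=9, (1,1) g=2 f=7, (1,2) g=1 f=7, (2,0) g=4 f=7]

order=[(0,0) → (1,0)]; open=[(0,3) g=1 f=9, (1,1) g=2 f=7, (1,2) g=1 f=7, (2,0) g=4 f=7]; closed=[(0,0), (0,1), (0,2), (1,0)]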